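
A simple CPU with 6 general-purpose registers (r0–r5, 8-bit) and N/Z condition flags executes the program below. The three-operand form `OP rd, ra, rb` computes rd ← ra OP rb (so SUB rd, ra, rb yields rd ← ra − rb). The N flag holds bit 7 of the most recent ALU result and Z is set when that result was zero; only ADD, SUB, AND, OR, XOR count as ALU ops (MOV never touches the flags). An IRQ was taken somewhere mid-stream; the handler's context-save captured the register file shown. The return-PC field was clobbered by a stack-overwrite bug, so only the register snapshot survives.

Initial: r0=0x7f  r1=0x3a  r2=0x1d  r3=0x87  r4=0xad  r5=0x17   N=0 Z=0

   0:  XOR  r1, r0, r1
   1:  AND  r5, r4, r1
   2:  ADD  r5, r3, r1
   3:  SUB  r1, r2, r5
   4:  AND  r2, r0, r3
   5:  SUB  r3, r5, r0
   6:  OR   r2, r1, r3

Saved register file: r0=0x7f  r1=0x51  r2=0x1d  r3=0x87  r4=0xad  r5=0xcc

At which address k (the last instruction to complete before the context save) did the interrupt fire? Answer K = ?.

after  0: r0=0x7f r1=0x45 r2=0x1d r3=0x87 r4=0xad r5=0x17  N=0 Z=0
after  1: r0=0x7f r1=0x45 r2=0x1d r3=0x87 r4=0xad r5=0x05  N=0 Z=0
after  2: r0=0x7f r1=0x45 r2=0x1d r3=0x87 r4=0xad r5=0xcc  N=1 Z=0
after  3: r0=0x7f r1=0x51 r2=0x1d r3=0x87 r4=0xad r5=0xcc  N=0 Z=0
-- IRQ taken; context saved, return-PC = 4 --

K = 3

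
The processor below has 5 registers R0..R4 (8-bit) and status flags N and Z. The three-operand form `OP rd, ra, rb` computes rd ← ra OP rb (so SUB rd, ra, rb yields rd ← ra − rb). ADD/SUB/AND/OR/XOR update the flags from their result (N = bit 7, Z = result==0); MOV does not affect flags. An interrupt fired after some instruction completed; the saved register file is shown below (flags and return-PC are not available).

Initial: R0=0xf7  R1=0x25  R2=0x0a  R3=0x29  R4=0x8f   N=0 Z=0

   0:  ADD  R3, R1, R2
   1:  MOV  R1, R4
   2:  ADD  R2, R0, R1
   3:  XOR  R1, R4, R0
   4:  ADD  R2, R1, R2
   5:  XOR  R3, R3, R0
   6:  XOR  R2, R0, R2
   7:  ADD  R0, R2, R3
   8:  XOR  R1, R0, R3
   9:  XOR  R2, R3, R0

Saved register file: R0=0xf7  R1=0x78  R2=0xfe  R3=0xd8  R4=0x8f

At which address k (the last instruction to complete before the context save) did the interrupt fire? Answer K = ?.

K = 5

after  0: R0=0xf7 R1=0x25 R2=0x0a R3=0x2f R4=0x8f  N=0 Z=0
after  1: R0=0xf7 R1=0x8f R2=0x0a R3=0x2f R4=0x8f  N=0 Z=0
after  2: R0=0xf7 R1=0x8f R2=0x86 R3=0x2f R4=0x8f  N=1 Z=0
after  3: R0=0xf7 R1=0x78 R2=0x86 R3=0x2f R4=0x8f  N=0 Z=0
after  4: R0=0xf7 R1=0x78 R2=0xfe R3=0x2f R4=0x8f  N=1 Z=0
after  5: R0=0xf7 R1=0x78 R2=0xfe R3=0xd8 R4=0x8f  N=1 Z=0
-- IRQ taken; context saved, return-PC = 6 --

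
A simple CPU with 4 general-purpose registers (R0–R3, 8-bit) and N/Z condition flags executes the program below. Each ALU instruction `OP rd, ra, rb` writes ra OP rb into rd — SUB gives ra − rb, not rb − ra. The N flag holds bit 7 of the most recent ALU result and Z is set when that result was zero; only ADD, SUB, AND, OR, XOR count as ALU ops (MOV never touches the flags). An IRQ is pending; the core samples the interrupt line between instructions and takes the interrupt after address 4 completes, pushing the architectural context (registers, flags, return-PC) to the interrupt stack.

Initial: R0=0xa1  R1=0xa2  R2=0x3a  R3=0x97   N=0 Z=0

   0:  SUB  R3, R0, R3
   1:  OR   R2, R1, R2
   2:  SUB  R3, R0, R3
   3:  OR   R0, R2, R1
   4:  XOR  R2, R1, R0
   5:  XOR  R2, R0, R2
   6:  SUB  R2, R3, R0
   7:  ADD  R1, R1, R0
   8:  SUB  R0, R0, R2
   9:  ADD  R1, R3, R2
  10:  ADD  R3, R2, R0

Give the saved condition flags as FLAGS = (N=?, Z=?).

FLAGS = (N=0, Z=0)

after  0: R0=0xa1 R1=0xa2 R2=0x3a R3=0x0a  N=0 Z=0
after  1: R0=0xa1 R1=0xa2 R2=0xba R3=0x0a  N=1 Z=0
after  2: R0=0xa1 R1=0xa2 R2=0xba R3=0x97  N=1 Z=0
after  3: R0=0xba R1=0xa2 R2=0xba R3=0x97  N=1 Z=0
after  4: R0=0xba R1=0xa2 R2=0x18 R3=0x97  N=0 Z=0
-- IRQ taken; context saved, return-PC = 5 --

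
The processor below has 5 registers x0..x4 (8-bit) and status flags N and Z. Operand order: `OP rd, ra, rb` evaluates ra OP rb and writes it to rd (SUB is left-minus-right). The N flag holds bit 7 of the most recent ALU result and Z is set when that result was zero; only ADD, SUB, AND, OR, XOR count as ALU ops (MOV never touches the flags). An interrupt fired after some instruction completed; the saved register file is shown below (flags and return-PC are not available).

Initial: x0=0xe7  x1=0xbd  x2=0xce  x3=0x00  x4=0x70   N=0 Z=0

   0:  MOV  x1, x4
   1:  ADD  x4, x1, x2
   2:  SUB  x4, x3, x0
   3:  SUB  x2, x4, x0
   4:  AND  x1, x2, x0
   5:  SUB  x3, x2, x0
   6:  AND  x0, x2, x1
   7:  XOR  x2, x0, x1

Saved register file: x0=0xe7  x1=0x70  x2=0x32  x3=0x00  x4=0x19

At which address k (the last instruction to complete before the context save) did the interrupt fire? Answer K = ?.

K = 3

after  0: x0=0xe7 x1=0x70 x2=0xce x3=0x00 x4=0x70  N=0 Z=0
after  1: x0=0xe7 x1=0x70 x2=0xce x3=0x00 x4=0x3e  N=0 Z=0
after  2: x0=0xe7 x1=0x70 x2=0xce x3=0x00 x4=0x19  N=0 Z=0
after  3: x0=0xe7 x1=0x70 x2=0x32 x3=0x00 x4=0x19  N=0 Z=0
-- IRQ taken; context saved, return-PC = 4 --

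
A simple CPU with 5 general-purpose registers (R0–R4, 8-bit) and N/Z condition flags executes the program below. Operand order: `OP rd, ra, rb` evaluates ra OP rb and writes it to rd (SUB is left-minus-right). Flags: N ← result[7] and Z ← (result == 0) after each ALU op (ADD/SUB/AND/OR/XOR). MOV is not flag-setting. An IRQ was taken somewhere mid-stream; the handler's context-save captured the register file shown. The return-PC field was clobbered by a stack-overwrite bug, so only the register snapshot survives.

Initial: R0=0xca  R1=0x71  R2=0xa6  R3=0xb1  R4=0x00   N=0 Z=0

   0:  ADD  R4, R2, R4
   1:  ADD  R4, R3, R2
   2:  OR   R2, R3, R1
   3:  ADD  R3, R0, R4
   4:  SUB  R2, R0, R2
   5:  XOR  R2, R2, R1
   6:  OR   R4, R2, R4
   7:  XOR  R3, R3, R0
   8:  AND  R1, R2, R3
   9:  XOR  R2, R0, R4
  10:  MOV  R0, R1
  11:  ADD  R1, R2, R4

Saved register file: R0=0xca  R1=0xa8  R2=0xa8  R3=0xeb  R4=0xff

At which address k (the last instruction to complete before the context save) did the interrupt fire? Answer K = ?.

K = 8

after  0: R0=0xca R1=0x71 R2=0xa6 R3=0xb1 R4=0xa6  N=1 Z=0
after  1: R0=0xca R1=0x71 R2=0xa6 R3=0xb1 R4=0x57  N=0 Z=0
after  2: R0=0xca R1=0x71 R2=0xf1 R3=0xb1 R4=0x57  N=1 Z=0
after  3: R0=0xca R1=0x71 R2=0xf1 R3=0x21 R4=0x57  N=0 Z=0
after  4: R0=0xca R1=0x71 R2=0xd9 R3=0x21 R4=0x57  N=1 Z=0
after  5: R0=0xca R1=0x71 R2=0xa8 R3=0x21 R4=0x57  N=1 Z=0
after  6: R0=0xca R1=0x71 R2=0xa8 R3=0x21 R4=0xff  N=1 Z=0
after  7: R0=0xca R1=0x71 R2=0xa8 R3=0xeb R4=0xff  N=1 Z=0
after  8: R0=0xca R1=0xa8 R2=0xa8 R3=0xeb R4=0xff  N=1 Z=0
-- IRQ taken; context saved, return-PC = 9 --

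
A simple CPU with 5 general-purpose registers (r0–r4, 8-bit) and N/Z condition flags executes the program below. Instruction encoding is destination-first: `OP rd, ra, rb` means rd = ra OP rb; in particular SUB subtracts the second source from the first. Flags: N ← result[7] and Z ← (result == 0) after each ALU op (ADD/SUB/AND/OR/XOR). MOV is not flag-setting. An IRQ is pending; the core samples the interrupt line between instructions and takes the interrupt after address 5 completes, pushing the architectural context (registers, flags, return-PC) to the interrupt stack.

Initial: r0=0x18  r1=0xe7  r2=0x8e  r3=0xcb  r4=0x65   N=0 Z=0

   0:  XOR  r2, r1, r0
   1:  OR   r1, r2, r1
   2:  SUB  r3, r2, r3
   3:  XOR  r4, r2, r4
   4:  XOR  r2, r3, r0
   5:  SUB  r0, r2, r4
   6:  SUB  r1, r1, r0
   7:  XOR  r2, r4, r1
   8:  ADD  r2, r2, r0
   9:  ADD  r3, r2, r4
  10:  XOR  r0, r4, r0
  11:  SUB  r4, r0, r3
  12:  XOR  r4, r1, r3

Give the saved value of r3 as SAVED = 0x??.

SAVED = 0x34

after  0: r0=0x18 r1=0xe7 r2=0xff r3=0xcb r4=0x65  N=1 Z=0
after  1: r0=0x18 r1=0xff r2=0xff r3=0xcb r4=0x65  N=1 Z=0
after  2: r0=0x18 r1=0xff r2=0xff r3=0x34 r4=0x65  N=0 Z=0
after  3: r0=0x18 r1=0xff r2=0xff r3=0x34 r4=0x9a  N=1 Z=0
after  4: r0=0x18 r1=0xff r2=0x2c r3=0x34 r4=0x9a  N=0 Z=0
after  5: r0=0x92 r1=0xff r2=0x2c r3=0x34 r4=0x9a  N=1 Z=0
-- IRQ taken; context saved, return-PC = 6 --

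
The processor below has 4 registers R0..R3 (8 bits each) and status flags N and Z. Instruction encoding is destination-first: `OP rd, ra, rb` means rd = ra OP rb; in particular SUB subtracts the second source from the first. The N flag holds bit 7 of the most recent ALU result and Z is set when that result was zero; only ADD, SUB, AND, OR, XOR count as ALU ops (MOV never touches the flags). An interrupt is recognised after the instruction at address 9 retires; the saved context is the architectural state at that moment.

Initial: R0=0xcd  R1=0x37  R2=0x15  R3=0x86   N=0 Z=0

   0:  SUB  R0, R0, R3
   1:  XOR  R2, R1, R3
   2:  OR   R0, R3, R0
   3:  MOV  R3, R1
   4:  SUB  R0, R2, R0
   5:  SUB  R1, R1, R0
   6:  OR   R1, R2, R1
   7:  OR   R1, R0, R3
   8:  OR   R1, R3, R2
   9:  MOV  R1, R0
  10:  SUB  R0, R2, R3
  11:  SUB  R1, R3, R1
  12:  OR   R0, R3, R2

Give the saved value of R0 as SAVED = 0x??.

SAVED = 0xea

after  0: R0=0x47 R1=0x37 R2=0x15 R3=0x86  N=0 Z=0
after  1: R0=0x47 R1=0x37 R2=0xb1 R3=0x86  N=1 Z=0
after  2: R0=0xc7 R1=0x37 R2=0xb1 R3=0x86  N=1 Z=0
after  3: R0=0xc7 R1=0x37 R2=0xb1 R3=0x37  N=1 Z=0
after  4: R0=0xea R1=0x37 R2=0xb1 R3=0x37  N=1 Z=0
after  5: R0=0xea R1=0x4d R2=0xb1 R3=0x37  N=0 Z=0
after  6: R0=0xea R1=0xfd R2=0xb1 R3=0x37  N=1 Z=0
after  7: R0=0xea R1=0xff R2=0xb1 R3=0x37  N=1 Z=0
after  8: R0=0xea R1=0xb7 R2=0xb1 R3=0x37  N=1 Z=0
after  9: R0=0xea R1=0xea R2=0xb1 R3=0x37  N=1 Z=0
-- IRQ taken; context saved, return-PC = 10 --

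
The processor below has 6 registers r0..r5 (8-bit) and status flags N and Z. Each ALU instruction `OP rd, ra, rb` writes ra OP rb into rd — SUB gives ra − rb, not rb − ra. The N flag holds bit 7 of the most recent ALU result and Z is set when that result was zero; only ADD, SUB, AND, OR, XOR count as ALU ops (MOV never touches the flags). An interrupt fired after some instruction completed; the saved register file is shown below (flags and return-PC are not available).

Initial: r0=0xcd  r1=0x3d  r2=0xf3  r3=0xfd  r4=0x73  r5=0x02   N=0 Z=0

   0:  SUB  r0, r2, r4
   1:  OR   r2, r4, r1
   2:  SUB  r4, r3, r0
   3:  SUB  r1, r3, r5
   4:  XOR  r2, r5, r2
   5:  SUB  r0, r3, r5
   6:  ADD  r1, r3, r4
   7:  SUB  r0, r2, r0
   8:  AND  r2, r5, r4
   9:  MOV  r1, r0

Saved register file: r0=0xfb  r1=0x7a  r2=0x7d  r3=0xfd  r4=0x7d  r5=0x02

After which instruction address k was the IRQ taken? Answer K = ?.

after  0: r0=0x80 r1=0x3d r2=0xf3 r3=0xfd r4=0x73 r5=0x02  N=1 Z=0
after  1: r0=0x80 r1=0x3d r2=0x7f r3=0xfd r4=0x73 r5=0x02  N=0 Z=0
after  2: r0=0x80 r1=0x3d r2=0x7f r3=0xfd r4=0x7d r5=0x02  N=0 Z=0
after  3: r0=0x80 r1=0xfb r2=0x7f r3=0xfd r4=0x7d r5=0x02  N=1 Z=0
after  4: r0=0x80 r1=0xfb r2=0x7d r3=0xfd r4=0x7d r5=0x02  N=0 Z=0
after  5: r0=0xfb r1=0xfb r2=0x7d r3=0xfd r4=0x7d r5=0x02  N=1 Z=0
after  6: r0=0xfb r1=0x7a r2=0x7d r3=0xfd r4=0x7d r5=0x02  N=0 Z=0
-- IRQ taken; context saved, return-PC = 7 --

K = 6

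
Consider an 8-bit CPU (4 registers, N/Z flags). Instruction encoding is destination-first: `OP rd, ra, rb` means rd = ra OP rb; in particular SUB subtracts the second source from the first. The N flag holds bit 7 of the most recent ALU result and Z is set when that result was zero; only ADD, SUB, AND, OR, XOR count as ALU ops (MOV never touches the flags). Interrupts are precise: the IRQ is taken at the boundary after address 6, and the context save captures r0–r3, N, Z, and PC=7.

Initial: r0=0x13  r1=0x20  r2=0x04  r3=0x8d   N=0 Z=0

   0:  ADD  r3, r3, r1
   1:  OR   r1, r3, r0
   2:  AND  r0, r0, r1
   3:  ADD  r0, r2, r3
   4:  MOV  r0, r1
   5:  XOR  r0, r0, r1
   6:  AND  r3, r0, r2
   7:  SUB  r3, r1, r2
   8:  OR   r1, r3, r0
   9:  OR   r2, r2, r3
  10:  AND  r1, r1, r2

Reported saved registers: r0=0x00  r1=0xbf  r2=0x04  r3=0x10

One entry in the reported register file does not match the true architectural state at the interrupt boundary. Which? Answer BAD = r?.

after  0: r0=0x13 r1=0x20 r2=0x04 r3=0xad  N=1 Z=0
after  1: r0=0x13 r1=0xbf r2=0x04 r3=0xad  N=1 Z=0
after  2: r0=0x13 r1=0xbf r2=0x04 r3=0xad  N=0 Z=0
after  3: r0=0xb1 r1=0xbf r2=0x04 r3=0xad  N=1 Z=0
after  4: r0=0xbf r1=0xbf r2=0x04 r3=0xad  N=1 Z=0
after  5: r0=0x00 r1=0xbf r2=0x04 r3=0xad  N=0 Z=1
after  6: r0=0x00 r1=0xbf r2=0x04 r3=0x00  N=0 Z=1
-- IRQ taken; context saved, return-PC = 7 --
mismatch: r3: reported 0x10 vs actual 0x00

BAD = r3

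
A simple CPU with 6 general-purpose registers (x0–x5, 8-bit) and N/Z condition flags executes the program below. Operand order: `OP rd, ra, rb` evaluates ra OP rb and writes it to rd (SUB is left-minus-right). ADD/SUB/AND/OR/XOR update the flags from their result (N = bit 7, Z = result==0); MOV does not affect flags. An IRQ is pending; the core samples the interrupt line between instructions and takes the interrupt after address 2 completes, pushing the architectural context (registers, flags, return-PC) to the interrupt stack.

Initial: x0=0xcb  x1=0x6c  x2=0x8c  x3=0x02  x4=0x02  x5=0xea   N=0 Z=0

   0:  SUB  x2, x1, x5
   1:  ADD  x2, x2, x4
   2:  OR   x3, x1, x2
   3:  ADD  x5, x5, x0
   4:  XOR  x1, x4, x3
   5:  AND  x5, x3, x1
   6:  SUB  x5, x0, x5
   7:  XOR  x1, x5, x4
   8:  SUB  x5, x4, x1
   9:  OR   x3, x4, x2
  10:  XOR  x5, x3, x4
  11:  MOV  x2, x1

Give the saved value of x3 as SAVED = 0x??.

SAVED = 0xec

after  0: x0=0xcb x1=0x6c x2=0x82 x3=0x02 x4=0x02 x5=0xea  N=1 Z=0
after  1: x0=0xcb x1=0x6c x2=0x84 x3=0x02 x4=0x02 x5=0xea  N=1 Z=0
after  2: x0=0xcb x1=0x6c x2=0x84 x3=0xec x4=0x02 x5=0xea  N=1 Z=0
-- IRQ taken; context saved, return-PC = 3 --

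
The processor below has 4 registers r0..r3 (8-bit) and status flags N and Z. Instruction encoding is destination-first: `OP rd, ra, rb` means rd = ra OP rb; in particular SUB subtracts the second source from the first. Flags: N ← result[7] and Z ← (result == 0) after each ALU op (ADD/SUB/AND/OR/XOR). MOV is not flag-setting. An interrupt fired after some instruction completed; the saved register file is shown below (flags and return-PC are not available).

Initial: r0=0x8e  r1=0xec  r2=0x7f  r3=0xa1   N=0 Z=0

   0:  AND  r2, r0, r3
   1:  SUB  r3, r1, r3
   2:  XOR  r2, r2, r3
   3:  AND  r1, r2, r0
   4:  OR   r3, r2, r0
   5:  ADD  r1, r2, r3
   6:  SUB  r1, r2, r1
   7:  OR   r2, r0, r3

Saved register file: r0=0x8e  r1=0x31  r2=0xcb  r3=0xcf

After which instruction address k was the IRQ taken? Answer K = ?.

K = 6

after  0: r0=0x8e r1=0xec r2=0x80 r3=0xa1  N=1 Z=0
after  1: r0=0x8e r1=0xec r2=0x80 r3=0x4b  N=0 Z=0
after  2: r0=0x8e r1=0xec r2=0xcb r3=0x4b  N=1 Z=0
after  3: r0=0x8e r1=0x8a r2=0xcb r3=0x4b  N=1 Z=0
after  4: r0=0x8e r1=0x8a r2=0xcb r3=0xcf  N=1 Z=0
after  5: r0=0x8e r1=0x9a r2=0xcb r3=0xcf  N=1 Z=0
after  6: r0=0x8e r1=0x31 r2=0xcb r3=0xcf  N=0 Z=0
-- IRQ taken; context saved, return-PC = 7 --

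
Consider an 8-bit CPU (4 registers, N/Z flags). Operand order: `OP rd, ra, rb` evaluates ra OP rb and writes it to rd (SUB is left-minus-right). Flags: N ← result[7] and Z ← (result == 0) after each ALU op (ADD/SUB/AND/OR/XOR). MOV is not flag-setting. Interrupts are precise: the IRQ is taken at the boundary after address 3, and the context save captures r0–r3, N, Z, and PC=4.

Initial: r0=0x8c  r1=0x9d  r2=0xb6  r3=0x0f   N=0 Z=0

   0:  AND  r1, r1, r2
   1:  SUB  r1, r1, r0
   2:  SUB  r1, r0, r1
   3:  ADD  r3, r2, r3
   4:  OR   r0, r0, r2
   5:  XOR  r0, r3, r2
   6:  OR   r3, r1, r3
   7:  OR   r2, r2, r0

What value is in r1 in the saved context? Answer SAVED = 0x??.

after  0: r0=0x8c r1=0x94 r2=0xb6 r3=0x0f  N=1 Z=0
after  1: r0=0x8c r1=0x08 r2=0xb6 r3=0x0f  N=0 Z=0
after  2: r0=0x8c r1=0x84 r2=0xb6 r3=0x0f  N=1 Z=0
after  3: r0=0x8c r1=0x84 r2=0xb6 r3=0xc5  N=1 Z=0
-- IRQ taken; context saved, return-PC = 4 --

SAVED = 0x84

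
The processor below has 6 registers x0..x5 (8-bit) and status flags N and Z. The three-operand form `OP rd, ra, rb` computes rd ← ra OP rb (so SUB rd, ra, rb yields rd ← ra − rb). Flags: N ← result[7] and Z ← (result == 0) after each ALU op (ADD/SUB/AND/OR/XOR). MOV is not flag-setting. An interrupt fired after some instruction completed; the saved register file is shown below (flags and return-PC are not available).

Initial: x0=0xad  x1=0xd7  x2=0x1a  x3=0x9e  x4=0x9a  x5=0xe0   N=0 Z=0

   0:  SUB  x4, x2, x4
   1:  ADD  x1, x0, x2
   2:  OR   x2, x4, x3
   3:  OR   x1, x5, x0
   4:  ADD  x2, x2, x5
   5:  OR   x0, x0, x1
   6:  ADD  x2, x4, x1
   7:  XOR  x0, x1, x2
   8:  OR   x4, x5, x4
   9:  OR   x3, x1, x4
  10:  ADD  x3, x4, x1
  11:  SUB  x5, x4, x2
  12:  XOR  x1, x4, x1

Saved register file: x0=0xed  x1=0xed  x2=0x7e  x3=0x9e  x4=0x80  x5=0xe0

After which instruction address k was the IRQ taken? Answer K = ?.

after  0: x0=0xad x1=0xd7 x2=0x1a x3=0x9e x4=0x80 x5=0xe0  N=1 Z=0
after  1: x0=0xad x1=0xc7 x2=0x1a x3=0x9e x4=0x80 x5=0xe0  N=1 Z=0
after  2: x0=0xad x1=0xc7 x2=0x9e x3=0x9e x4=0x80 x5=0xe0  N=1 Z=0
after  3: x0=0xad x1=0xed x2=0x9e x3=0x9e x4=0x80 x5=0xe0  N=1 Z=0
after  4: x0=0xad x1=0xed x2=0x7e x3=0x9e x4=0x80 x5=0xe0  N=0 Z=0
after  5: x0=0xed x1=0xed x2=0x7e x3=0x9e x4=0x80 x5=0xe0  N=1 Z=0
-- IRQ taken; context saved, return-PC = 6 --

K = 5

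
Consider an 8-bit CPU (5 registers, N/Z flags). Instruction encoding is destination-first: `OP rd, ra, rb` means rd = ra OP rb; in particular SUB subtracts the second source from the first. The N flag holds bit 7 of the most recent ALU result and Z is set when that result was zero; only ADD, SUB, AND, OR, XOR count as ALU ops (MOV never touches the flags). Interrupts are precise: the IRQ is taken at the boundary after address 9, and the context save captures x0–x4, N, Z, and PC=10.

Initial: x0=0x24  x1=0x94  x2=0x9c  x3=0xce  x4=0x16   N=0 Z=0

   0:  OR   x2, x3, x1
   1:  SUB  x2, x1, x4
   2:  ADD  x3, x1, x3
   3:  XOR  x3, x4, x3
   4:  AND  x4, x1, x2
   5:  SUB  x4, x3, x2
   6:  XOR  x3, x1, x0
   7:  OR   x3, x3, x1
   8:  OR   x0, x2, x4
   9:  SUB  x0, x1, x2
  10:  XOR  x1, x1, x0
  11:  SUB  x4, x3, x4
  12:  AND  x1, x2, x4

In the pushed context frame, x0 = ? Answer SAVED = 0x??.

after  0: x0=0x24 x1=0x94 x2=0xde x3=0xce x4=0x16  N=1 Z=0
after  1: x0=0x24 x1=0x94 x2=0x7e x3=0xce x4=0x16  N=0 Z=0
after  2: x0=0x24 x1=0x94 x2=0x7e x3=0x62 x4=0x16  N=0 Z=0
after  3: x0=0x24 x1=0x94 x2=0x7e x3=0x74 x4=0x16  N=0 Z=0
after  4: x0=0x24 x1=0x94 x2=0x7e x3=0x74 x4=0x14  N=0 Z=0
after  5: x0=0x24 x1=0x94 x2=0x7e x3=0x74 x4=0xf6  N=1 Z=0
after  6: x0=0x24 x1=0x94 x2=0x7e x3=0xb0 x4=0xf6  N=1 Z=0
after  7: x0=0x24 x1=0x94 x2=0x7e x3=0xb4 x4=0xf6  N=1 Z=0
after  8: x0=0xfe x1=0x94 x2=0x7e x3=0xb4 x4=0xf6  N=1 Z=0
after  9: x0=0x16 x1=0x94 x2=0x7e x3=0xb4 x4=0xf6  N=0 Z=0
-- IRQ taken; context saved, return-PC = 10 --

SAVED = 0x16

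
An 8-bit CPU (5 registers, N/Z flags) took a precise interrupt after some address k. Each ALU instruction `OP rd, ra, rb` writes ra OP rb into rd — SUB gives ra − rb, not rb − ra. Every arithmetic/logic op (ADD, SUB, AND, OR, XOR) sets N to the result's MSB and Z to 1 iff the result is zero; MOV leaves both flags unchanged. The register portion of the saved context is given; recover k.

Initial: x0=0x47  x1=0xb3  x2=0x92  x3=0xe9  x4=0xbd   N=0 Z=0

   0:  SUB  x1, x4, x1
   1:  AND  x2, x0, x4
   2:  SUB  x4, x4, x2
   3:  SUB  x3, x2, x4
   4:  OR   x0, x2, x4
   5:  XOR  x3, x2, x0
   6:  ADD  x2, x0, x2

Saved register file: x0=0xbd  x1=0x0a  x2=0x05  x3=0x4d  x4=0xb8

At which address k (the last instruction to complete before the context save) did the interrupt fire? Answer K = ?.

after  0: x0=0x47 x1=0x0a x2=0x92 x3=0xe9 x4=0xbd  N=0 Z=0
after  1: x0=0x47 x1=0x0a x2=0x05 x3=0xe9 x4=0xbd  N=0 Z=0
after  2: x0=0x47 x1=0x0a x2=0x05 x3=0xe9 x4=0xb8  N=1 Z=0
after  3: x0=0x47 x1=0x0a x2=0x05 x3=0x4d x4=0xb8  N=0 Z=0
after  4: x0=0xbd x1=0x0a x2=0x05 x3=0x4d x4=0xb8  N=1 Z=0
-- IRQ taken; context saved, return-PC = 5 --

K = 4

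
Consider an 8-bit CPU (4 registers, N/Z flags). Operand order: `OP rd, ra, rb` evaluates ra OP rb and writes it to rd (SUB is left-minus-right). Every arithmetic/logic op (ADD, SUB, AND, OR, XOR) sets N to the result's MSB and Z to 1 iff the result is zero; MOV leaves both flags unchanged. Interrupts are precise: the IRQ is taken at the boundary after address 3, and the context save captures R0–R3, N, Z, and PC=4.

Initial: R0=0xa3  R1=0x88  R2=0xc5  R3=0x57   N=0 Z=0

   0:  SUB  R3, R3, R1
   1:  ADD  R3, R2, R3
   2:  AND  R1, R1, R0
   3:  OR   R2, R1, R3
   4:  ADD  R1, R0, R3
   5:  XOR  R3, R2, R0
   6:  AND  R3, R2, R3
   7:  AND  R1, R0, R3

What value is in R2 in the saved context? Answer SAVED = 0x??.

after  0: R0=0xa3 R1=0x88 R2=0xc5 R3=0xcf  N=1 Z=0
after  1: R0=0xa3 R1=0x88 R2=0xc5 R3=0x94  N=1 Z=0
after  2: R0=0xa3 R1=0x80 R2=0xc5 R3=0x94  N=1 Z=0
after  3: R0=0xa3 R1=0x80 R2=0x94 R3=0x94  N=1 Z=0
-- IRQ taken; context saved, return-PC = 4 --

SAVED = 0x94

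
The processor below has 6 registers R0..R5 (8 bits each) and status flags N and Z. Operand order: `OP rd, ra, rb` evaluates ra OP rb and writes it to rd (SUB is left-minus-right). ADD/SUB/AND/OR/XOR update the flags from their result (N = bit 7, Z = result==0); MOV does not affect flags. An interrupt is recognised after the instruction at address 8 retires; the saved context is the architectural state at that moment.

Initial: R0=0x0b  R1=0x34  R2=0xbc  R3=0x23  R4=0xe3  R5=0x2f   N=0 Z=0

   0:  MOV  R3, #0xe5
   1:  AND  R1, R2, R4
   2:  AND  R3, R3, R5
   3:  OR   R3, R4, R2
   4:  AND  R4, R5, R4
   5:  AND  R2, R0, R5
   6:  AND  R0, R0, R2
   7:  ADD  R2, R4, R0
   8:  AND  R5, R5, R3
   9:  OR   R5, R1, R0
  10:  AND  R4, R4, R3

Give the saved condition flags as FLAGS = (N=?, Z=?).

FLAGS = (N=0, Z=0)

after  0: R0=0x0b R1=0x34 R2=0xbc R3=0xe5 R4=0xe3 R5=0x2f  N=0 Z=0
after  1: R0=0x0b R1=0xa0 R2=0xbc R3=0xe5 R4=0xe3 R5=0x2f  N=1 Z=0
after  2: R0=0x0b R1=0xa0 R2=0xbc R3=0x25 R4=0xe3 R5=0x2f  N=0 Z=0
after  3: R0=0x0b R1=0xa0 R2=0xbc R3=0xff R4=0xe3 R5=0x2f  N=1 Z=0
after  4: R0=0x0b R1=0xa0 R2=0xbc R3=0xff R4=0x23 R5=0x2f  N=0 Z=0
after  5: R0=0x0b R1=0xa0 R2=0x0b R3=0xff R4=0x23 R5=0x2f  N=0 Z=0
after  6: R0=0x0b R1=0xa0 R2=0x0b R3=0xff R4=0x23 R5=0x2f  N=0 Z=0
after  7: R0=0x0b R1=0xa0 R2=0x2e R3=0xff R4=0x23 R5=0x2f  N=0 Z=0
after  8: R0=0x0b R1=0xa0 R2=0x2e R3=0xff R4=0x23 R5=0x2f  N=0 Z=0
-- IRQ taken; context saved, return-PC = 9 --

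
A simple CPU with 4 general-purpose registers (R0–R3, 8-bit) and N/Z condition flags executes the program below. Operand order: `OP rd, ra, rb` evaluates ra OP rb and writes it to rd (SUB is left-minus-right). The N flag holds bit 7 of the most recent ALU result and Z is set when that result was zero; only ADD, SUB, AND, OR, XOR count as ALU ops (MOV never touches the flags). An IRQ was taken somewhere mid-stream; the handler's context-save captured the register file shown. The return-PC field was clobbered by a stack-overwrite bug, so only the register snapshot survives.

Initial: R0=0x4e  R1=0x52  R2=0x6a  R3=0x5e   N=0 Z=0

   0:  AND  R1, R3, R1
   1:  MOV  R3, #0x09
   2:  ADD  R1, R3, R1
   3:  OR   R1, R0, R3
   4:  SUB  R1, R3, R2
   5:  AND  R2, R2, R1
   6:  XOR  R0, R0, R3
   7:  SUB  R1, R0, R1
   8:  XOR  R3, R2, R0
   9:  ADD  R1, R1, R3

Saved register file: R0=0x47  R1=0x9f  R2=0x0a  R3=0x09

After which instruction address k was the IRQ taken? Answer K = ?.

K = 6

after  0: R0=0x4e R1=0x52 R2=0x6a R3=0x5e  N=0 Z=0
after  1: R0=0x4e R1=0x52 R2=0x6a R3=0x09  N=0 Z=0
after  2: R0=0x4e R1=0x5b R2=0x6a R3=0x09  N=0 Z=0
after  3: R0=0x4e R1=0x4f R2=0x6a R3=0x09  N=0 Z=0
after  4: R0=0x4e R1=0x9f R2=0x6a R3=0x09  N=1 Z=0
after  5: R0=0x4e R1=0x9f R2=0x0a R3=0x09  N=0 Z=0
after  6: R0=0x47 R1=0x9f R2=0x0a R3=0x09  N=0 Z=0
-- IRQ taken; context saved, return-PC = 7 --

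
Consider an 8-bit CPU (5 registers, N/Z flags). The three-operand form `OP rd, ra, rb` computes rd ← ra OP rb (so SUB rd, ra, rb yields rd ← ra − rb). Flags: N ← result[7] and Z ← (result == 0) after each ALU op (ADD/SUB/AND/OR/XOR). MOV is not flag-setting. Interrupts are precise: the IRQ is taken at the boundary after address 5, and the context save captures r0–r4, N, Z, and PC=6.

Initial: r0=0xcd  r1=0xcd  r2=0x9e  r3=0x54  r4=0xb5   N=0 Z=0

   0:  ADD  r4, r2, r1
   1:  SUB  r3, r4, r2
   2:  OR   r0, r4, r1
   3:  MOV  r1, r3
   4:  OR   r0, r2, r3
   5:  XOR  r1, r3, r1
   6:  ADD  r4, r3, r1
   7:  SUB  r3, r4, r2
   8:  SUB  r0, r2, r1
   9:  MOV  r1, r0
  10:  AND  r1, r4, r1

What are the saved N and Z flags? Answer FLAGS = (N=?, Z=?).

FLAGS = (N=0, Z=1)

after  0: r0=0xcd r1=0xcd r2=0x9e r3=0x54 r4=0x6b  N=0 Z=0
after  1: r0=0xcd r1=0xcd r2=0x9e r3=0xcd r4=0x6b  N=1 Z=0
after  2: r0=0xef r1=0xcd r2=0x9e r3=0xcd r4=0x6b  N=1 Z=0
after  3: r0=0xef r1=0xcd r2=0x9e r3=0xcd r4=0x6b  N=1 Z=0
after  4: r0=0xdf r1=0xcd r2=0x9e r3=0xcd r4=0x6b  N=1 Z=0
after  5: r0=0xdf r1=0x00 r2=0x9e r3=0xcd r4=0x6b  N=0 Z=1
-- IRQ taken; context saved, return-PC = 6 --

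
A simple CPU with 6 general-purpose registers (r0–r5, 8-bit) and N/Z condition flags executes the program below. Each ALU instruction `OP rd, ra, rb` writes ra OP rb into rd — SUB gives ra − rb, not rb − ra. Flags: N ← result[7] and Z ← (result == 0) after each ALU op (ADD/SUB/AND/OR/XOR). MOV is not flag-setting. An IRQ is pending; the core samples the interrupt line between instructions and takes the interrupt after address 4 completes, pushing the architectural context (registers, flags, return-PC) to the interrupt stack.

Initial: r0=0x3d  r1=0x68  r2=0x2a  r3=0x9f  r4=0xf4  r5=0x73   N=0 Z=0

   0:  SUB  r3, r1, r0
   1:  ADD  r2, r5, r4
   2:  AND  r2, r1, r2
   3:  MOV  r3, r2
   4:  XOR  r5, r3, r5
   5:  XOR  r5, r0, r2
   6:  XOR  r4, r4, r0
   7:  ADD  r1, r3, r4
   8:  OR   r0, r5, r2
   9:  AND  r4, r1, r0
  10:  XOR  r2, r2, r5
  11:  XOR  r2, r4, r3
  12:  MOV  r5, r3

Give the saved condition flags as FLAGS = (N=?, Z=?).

FLAGS = (N=0, Z=0)

after  0: r0=0x3d r1=0x68 r2=0x2a r3=0x2b r4=0xf4 r5=0x73  N=0 Z=0
after  1: r0=0x3d r1=0x68 r2=0x67 r3=0x2b r4=0xf4 r5=0x73  N=0 Z=0
after  2: r0=0x3d r1=0x68 r2=0x60 r3=0x2b r4=0xf4 r5=0x73  N=0 Z=0
after  3: r0=0x3d r1=0x68 r2=0x60 r3=0x60 r4=0xf4 r5=0x73  N=0 Z=0
after  4: r0=0x3d r1=0x68 r2=0x60 r3=0x60 r4=0xf4 r5=0x13  N=0 Z=0
-- IRQ taken; context saved, return-PC = 5 --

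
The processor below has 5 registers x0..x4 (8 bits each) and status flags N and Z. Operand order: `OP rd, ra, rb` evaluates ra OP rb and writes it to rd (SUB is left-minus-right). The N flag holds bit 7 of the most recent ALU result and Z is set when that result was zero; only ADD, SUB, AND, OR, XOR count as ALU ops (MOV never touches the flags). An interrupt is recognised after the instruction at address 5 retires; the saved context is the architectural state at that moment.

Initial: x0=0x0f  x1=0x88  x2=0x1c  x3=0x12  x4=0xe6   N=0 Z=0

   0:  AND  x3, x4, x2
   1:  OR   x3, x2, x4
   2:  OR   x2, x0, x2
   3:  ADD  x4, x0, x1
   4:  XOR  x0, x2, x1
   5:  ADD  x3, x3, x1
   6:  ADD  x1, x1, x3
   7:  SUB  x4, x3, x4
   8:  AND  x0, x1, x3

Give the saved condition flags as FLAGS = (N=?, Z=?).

after  0: x0=0x0f x1=0x88 x2=0x1c x3=0x04 x4=0xe6  N=0 Z=0
after  1: x0=0x0f x1=0x88 x2=0x1c x3=0xfe x4=0xe6  N=1 Z=0
after  2: x0=0x0f x1=0x88 x2=0x1f x3=0xfe x4=0xe6  N=0 Z=0
after  3: x0=0x0f x1=0x88 x2=0x1f x3=0xfe x4=0x97  N=1 Z=0
after  4: x0=0x97 x1=0x88 x2=0x1f x3=0xfe x4=0x97  N=1 Z=0
after  5: x0=0x97 x1=0x88 x2=0x1f x3=0x86 x4=0x97  N=1 Z=0
-- IRQ taken; context saved, return-PC = 6 --

FLAGS = (N=1, Z=0)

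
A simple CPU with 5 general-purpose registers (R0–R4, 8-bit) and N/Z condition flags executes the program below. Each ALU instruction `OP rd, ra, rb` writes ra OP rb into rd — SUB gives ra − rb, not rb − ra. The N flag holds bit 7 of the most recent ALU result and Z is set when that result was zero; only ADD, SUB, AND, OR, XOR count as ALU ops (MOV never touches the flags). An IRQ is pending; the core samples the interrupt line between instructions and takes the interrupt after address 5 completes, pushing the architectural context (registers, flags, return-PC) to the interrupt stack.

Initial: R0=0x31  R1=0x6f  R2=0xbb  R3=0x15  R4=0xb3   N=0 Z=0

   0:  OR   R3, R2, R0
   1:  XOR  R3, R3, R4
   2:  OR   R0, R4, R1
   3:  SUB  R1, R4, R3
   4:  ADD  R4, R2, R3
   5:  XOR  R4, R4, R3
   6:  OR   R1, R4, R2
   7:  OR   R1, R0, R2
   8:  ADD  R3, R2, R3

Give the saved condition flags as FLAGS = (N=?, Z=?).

FLAGS = (N=1, Z=0)

after  0: R0=0x31 R1=0x6f R2=0xbb R3=0xbb R4=0xb3  N=1 Z=0
after  1: R0=0x31 R1=0x6f R2=0xbb R3=0x08 R4=0xb3  N=0 Z=0
after  2: R0=0xff R1=0x6f R2=0xbb R3=0x08 R4=0xb3  N=1 Z=0
after  3: R0=0xff R1=0xab R2=0xbb R3=0x08 R4=0xb3  N=1 Z=0
after  4: R0=0xff R1=0xab R2=0xbb R3=0x08 R4=0xc3  N=1 Z=0
after  5: R0=0xff R1=0xab R2=0xbb R3=0x08 R4=0xcb  N=1 Z=0
-- IRQ taken; context saved, return-PC = 6 --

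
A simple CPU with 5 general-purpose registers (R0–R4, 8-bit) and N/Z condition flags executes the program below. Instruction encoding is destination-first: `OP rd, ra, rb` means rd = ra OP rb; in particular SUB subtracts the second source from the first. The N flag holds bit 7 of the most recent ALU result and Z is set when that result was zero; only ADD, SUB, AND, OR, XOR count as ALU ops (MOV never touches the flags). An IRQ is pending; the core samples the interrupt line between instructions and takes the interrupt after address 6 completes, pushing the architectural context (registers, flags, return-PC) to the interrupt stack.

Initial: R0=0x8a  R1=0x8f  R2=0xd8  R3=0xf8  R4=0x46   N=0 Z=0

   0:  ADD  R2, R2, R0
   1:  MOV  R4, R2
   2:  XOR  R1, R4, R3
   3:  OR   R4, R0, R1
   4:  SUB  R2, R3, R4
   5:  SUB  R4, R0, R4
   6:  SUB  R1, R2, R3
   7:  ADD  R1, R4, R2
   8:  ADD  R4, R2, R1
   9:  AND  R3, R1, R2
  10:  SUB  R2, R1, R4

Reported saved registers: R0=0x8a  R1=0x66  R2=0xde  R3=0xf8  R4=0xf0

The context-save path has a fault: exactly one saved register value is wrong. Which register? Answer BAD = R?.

after  0: R0=0x8a R1=0x8f R2=0x62 R3=0xf8 R4=0x46  N=0 Z=0
after  1: R0=0x8a R1=0x8f R2=0x62 R3=0xf8 R4=0x62  N=0 Z=0
after  2: R0=0x8a R1=0x9a R2=0x62 R3=0xf8 R4=0x62  N=1 Z=0
after  3: R0=0x8a R1=0x9a R2=0x62 R3=0xf8 R4=0x9a  N=1 Z=0
after  4: R0=0x8a R1=0x9a R2=0x5e R3=0xf8 R4=0x9a  N=0 Z=0
after  5: R0=0x8a R1=0x9a R2=0x5e R3=0xf8 R4=0xf0  N=1 Z=0
after  6: R0=0x8a R1=0x66 R2=0x5e R3=0xf8 R4=0xf0  N=0 Z=0
-- IRQ taken; context saved, return-PC = 7 --
mismatch: R2: reported 0xde vs actual 0x5e

BAD = R2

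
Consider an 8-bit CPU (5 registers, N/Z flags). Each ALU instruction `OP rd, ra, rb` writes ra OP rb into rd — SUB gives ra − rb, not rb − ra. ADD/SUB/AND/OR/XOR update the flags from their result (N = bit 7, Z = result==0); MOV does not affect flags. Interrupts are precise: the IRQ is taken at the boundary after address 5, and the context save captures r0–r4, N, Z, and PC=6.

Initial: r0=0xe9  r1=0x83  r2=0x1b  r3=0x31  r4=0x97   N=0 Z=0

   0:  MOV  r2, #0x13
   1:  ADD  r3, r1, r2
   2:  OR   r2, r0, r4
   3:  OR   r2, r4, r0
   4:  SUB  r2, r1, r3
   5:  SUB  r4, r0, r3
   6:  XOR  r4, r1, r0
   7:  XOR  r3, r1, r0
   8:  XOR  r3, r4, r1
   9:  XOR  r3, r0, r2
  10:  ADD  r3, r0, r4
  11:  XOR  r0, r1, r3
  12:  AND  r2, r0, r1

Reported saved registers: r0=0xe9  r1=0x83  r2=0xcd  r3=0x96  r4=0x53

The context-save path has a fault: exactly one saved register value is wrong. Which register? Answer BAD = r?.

after  0: r0=0xe9 r1=0x83 r2=0x13 r3=0x31 r4=0x97  N=0 Z=0
after  1: r0=0xe9 r1=0x83 r2=0x13 r3=0x96 r4=0x97  N=1 Z=0
after  2: r0=0xe9 r1=0x83 r2=0xff r3=0x96 r4=0x97  N=1 Z=0
after  3: r0=0xe9 r1=0x83 r2=0xff r3=0x96 r4=0x97  N=1 Z=0
after  4: r0=0xe9 r1=0x83 r2=0xed r3=0x96 r4=0x97  N=1 Z=0
after  5: r0=0xe9 r1=0x83 r2=0xed r3=0x96 r4=0x53  N=0 Z=0
-- IRQ taken; context saved, return-PC = 6 --
mismatch: r2: reported 0xcd vs actual 0xed

BAD = r2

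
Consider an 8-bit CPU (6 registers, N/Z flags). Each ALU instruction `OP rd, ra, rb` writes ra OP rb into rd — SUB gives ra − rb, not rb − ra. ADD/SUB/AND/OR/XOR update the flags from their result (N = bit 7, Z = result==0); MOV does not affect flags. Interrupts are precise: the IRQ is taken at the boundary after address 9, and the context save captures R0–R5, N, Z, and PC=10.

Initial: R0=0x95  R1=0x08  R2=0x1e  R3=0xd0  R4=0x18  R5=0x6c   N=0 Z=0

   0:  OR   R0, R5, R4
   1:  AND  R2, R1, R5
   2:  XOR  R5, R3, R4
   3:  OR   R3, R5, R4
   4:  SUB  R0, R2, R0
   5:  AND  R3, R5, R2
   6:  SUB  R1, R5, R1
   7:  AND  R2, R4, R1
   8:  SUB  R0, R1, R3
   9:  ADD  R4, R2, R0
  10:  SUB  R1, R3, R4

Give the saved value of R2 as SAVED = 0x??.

SAVED = 0x00

after  0: R0=0x7c R1=0x08 R2=0x1e R3=0xd0 R4=0x18 R5=0x6c  N=0 Z=0
after  1: R0=0x7c R1=0x08 R2=0x08 R3=0xd0 R4=0x18 R5=0x6c  N=0 Z=0
after  2: R0=0x7c R1=0x08 R2=0x08 R3=0xd0 R4=0x18 R5=0xc8  N=1 Z=0
after  3: R0=0x7c R1=0x08 R2=0x08 R3=0xd8 R4=0x18 R5=0xc8  N=1 Z=0
after  4: R0=0x8c R1=0x08 R2=0x08 R3=0xd8 R4=0x18 R5=0xc8  N=1 Z=0
after  5: R0=0x8c R1=0x08 R2=0x08 R3=0x08 R4=0x18 R5=0xc8  N=0 Z=0
after  6: R0=0x8c R1=0xc0 R2=0x08 R3=0x08 R4=0x18 R5=0xc8  N=1 Z=0
after  7: R0=0x8c R1=0xc0 R2=0x00 R3=0x08 R4=0x18 R5=0xc8  N=0 Z=1
after  8: R0=0xb8 R1=0xc0 R2=0x00 R3=0x08 R4=0x18 R5=0xc8  N=1 Z=0
after  9: R0=0xb8 R1=0xc0 R2=0x00 R3=0x08 R4=0xb8 R5=0xc8  N=1 Z=0
-- IRQ taken; context saved, return-PC = 10 --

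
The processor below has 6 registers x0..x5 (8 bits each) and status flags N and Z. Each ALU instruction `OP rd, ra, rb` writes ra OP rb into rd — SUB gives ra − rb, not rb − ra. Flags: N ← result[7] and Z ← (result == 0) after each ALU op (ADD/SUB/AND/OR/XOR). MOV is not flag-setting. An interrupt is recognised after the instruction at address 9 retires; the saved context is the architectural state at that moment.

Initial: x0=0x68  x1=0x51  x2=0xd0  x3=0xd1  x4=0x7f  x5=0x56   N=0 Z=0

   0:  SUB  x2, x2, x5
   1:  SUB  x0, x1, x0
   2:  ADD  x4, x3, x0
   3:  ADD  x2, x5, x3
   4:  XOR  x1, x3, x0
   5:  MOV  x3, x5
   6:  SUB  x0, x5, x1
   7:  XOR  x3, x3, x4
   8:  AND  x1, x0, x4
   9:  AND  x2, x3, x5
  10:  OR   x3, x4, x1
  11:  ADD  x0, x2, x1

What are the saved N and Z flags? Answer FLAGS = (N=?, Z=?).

FLAGS = (N=0, Z=0)

after  0: x0=0x68 x1=0x51 x2=0x7a x3=0xd1 x4=0x7f x5=0x56  N=0 Z=0
after  1: x0=0xe9 x1=0x51 x2=0x7a x3=0xd1 x4=0x7f x5=0x56  N=1 Z=0
after  2: x0=0xe9 x1=0x51 x2=0x7a x3=0xd1 x4=0xba x5=0x56  N=1 Z=0
after  3: x0=0xe9 x1=0x51 x2=0x27 x3=0xd1 x4=0xba x5=0x56  N=0 Z=0
after  4: x0=0xe9 x1=0x38 x2=0x27 x3=0xd1 x4=0xba x5=0x56  N=0 Z=0
after  5: x0=0xe9 x1=0x38 x2=0x27 x3=0x56 x4=0xba x5=0x56  N=0 Z=0
after  6: x0=0x1e x1=0x38 x2=0x27 x3=0x56 x4=0xba x5=0x56  N=0 Z=0
after  7: x0=0x1e x1=0x38 x2=0x27 x3=0xec x4=0xba x5=0x56  N=1 Z=0
after  8: x0=0x1e x1=0x1a x2=0x27 x3=0xec x4=0xba x5=0x56  N=0 Z=0
after  9: x0=0x1e x1=0x1a x2=0x44 x3=0xec x4=0xba x5=0x56  N=0 Z=0
-- IRQ taken; context saved, return-PC = 10 --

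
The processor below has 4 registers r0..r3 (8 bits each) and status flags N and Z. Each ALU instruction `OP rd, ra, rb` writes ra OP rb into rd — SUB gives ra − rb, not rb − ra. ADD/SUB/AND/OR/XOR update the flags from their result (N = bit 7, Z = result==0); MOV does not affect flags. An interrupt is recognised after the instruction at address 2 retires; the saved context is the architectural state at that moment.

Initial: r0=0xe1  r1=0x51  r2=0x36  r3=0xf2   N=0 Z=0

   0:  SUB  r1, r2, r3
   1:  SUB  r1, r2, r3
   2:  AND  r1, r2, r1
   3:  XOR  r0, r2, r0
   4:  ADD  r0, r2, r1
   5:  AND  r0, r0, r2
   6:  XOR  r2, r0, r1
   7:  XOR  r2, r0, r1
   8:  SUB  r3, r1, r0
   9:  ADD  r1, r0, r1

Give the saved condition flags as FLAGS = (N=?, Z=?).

FLAGS = (N=0, Z=0)

after  0: r0=0xe1 r1=0x44 r2=0x36 r3=0xf2  N=0 Z=0
after  1: r0=0xe1 r1=0x44 r2=0x36 r3=0xf2  N=0 Z=0
after  2: r0=0xe1 r1=0x04 r2=0x36 r3=0xf2  N=0 Z=0
-- IRQ taken; context saved, return-PC = 3 --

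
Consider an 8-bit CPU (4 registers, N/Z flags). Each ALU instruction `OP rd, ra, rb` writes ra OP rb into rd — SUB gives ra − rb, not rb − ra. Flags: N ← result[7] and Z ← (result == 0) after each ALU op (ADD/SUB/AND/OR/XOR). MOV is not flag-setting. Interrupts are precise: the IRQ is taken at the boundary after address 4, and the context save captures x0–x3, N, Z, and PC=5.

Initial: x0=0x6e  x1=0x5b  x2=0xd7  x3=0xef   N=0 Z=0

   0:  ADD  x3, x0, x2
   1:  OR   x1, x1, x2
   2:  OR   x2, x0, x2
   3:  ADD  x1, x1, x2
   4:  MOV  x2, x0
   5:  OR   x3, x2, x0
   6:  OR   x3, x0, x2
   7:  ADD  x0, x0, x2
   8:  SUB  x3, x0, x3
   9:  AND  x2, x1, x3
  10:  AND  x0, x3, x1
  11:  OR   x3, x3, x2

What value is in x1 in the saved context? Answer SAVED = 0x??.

SAVED = 0xde

after  0: x0=0x6e x1=0x5b x2=0xd7 x3=0x45  N=0 Z=0
after  1: x0=0x6e x1=0xdf x2=0xd7 x3=0x45  N=1 Z=0
after  2: x0=0x6e x1=0xdf x2=0xff x3=0x45  N=1 Z=0
after  3: x0=0x6e x1=0xde x2=0xff x3=0x45  N=1 Z=0
after  4: x0=0x6e x1=0xde x2=0x6e x3=0x45  N=1 Z=0
-- IRQ taken; context saved, return-PC = 5 --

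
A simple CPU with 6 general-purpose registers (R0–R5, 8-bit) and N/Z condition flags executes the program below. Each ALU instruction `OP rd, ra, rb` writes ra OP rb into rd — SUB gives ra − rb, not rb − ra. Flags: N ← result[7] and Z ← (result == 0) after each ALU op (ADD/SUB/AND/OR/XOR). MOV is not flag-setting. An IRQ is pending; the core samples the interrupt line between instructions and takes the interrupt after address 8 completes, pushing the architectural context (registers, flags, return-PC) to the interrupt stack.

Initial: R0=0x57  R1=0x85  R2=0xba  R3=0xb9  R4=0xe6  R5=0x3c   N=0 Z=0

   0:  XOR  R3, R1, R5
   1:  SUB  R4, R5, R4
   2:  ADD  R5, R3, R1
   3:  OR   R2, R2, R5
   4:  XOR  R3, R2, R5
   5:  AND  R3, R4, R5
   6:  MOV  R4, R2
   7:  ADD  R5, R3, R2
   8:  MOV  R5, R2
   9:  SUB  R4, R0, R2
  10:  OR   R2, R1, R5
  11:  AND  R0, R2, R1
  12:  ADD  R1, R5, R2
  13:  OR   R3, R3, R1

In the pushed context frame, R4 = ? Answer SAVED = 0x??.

SAVED = 0xbe

after  0: R0=0x57 R1=0x85 R2=0xba R3=0xb9 R4=0xe6 R5=0x3c  N=1 Z=0
after  1: R0=0x57 R1=0x85 R2=0xba R3=0xb9 R4=0x56 R5=0x3c  N=0 Z=0
after  2: R0=0x57 R1=0x85 R2=0xba R3=0xb9 R4=0x56 R5=0x3e  N=0 Z=0
after  3: R0=0x57 R1=0x85 R2=0xbe R3=0xb9 R4=0x56 R5=0x3e  N=1 Z=0
after  4: R0=0x57 R1=0x85 R2=0xbe R3=0x80 R4=0x56 R5=0x3e  N=1 Z=0
after  5: R0=0x57 R1=0x85 R2=0xbe R3=0x16 R4=0x56 R5=0x3e  N=0 Z=0
after  6: R0=0x57 R1=0x85 R2=0xbe R3=0x16 R4=0xbe R5=0x3e  N=0 Z=0
after  7: R0=0x57 R1=0x85 R2=0xbe R3=0x16 R4=0xbe R5=0xd4  N=1 Z=0
after  8: R0=0x57 R1=0x85 R2=0xbe R3=0x16 R4=0xbe R5=0xbe  N=1 Z=0
-- IRQ taken; context saved, return-PC = 9 --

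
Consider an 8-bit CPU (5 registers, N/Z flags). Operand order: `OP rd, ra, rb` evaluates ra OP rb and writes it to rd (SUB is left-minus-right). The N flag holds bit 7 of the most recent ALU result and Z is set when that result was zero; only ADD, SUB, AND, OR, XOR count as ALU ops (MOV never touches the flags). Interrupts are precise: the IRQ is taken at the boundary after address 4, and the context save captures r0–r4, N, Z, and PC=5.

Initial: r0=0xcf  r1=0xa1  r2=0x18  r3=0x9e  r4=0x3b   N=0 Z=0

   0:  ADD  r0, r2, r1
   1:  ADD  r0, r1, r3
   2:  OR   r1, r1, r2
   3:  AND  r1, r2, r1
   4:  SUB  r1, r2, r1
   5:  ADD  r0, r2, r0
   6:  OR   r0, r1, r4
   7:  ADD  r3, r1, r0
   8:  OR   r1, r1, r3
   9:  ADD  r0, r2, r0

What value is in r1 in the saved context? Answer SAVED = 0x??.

SAVED = 0x00

after  0: r0=0xb9 r1=0xa1 r2=0x18 r3=0x9e r4=0x3b  N=1 Z=0
after  1: r0=0x3f r1=0xa1 r2=0x18 r3=0x9e r4=0x3b  N=0 Z=0
after  2: r0=0x3f r1=0xb9 r2=0x18 r3=0x9e r4=0x3b  N=1 Z=0
after  3: r0=0x3f r1=0x18 r2=0x18 r3=0x9e r4=0x3b  N=0 Z=0
after  4: r0=0x3f r1=0x00 r2=0x18 r3=0x9e r4=0x3b  N=0 Z=1
-- IRQ taken; context saved, return-PC = 5 --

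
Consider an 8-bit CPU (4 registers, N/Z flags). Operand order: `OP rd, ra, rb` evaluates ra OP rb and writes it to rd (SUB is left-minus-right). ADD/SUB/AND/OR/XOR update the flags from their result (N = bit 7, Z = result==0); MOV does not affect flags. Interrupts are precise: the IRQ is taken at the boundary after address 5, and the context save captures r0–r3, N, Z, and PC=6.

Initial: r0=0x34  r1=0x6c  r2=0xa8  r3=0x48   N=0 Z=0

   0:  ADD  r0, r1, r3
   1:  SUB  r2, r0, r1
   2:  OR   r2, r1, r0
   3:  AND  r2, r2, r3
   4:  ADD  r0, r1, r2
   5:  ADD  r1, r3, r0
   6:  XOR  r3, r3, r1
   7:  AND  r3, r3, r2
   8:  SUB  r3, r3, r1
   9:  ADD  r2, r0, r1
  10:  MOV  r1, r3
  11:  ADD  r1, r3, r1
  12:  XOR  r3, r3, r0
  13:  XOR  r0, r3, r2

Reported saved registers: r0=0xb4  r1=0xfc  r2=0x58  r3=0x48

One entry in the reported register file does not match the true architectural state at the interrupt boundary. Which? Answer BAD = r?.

BAD = r2

after  0: r0=0xb4 r1=0x6c r2=0xa8 r3=0x48  N=1 Z=0
after  1: r0=0xb4 r1=0x6c r2=0x48 r3=0x48  N=0 Z=0
after  2: r0=0xb4 r1=0x6c r2=0xfc r3=0x48  N=1 Z=0
after  3: r0=0xb4 r1=0x6c r2=0x48 r3=0x48  N=0 Z=0
after  4: r0=0xb4 r1=0x6c r2=0x48 r3=0x48  N=1 Z=0
after  5: r0=0xb4 r1=0xfc r2=0x48 r3=0x48  N=1 Z=0
-- IRQ taken; context saved, return-PC = 6 --
mismatch: r2: reported 0x58 vs actual 0x48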